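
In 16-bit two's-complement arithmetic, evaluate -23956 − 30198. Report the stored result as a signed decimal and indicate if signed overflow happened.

11382; overflow

-23956 → 1010001001101100
30198 → 0111010111110110
Subtract via negate-and-add: invert 0111010111110110 + 1 = 1000101000001010 (i.e. -30198).
  1010001001101100
+ 1000101000001010
= 0010110001110110  (discard carry-out 1)
Result 0010110001110110: MSB = 0 → value 11382.
Both addends (after negating the subtrahend) are negative but the stored result is non-negative: signed overflow. The true value -23956 − 30198 = -54154 lies outside [-32768, 32767].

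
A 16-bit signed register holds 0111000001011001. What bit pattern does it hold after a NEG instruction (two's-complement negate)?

Invert: 1000111110100110. Add 1: 1000111110100111.

1000111110100111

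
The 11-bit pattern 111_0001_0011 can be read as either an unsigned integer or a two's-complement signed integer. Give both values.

Unsigned: 11100010011 = 1811.
Signed: MSB=1 → 1811 − 2048 = -237.

unsigned = 1811, signed = -237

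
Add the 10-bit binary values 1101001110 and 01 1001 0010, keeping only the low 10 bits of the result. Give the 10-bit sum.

0011100000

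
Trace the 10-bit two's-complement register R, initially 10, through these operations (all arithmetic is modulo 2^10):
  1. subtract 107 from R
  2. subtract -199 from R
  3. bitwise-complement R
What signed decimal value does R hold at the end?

-103

Start: R = 10 = 0000001010.
R = 10 − 107 = -97 = 1110011111
R = -97 − (-199) = 102 = 0001100110
R = NOT 0001100110 = 1110011001 = -103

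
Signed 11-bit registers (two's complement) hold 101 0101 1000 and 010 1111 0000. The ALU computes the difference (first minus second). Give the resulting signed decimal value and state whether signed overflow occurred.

616; overflow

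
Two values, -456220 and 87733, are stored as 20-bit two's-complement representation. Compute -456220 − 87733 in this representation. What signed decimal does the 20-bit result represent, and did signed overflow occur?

504623; overflow

-456220 → 10010000100111100100
87733 → 00010101011010110101
Subtract via negate-and-add: invert 00010101011010110101 + 1 = 11101010100101001011 (i.e. -87733).
  10010000100111100100
+ 11101010100101001011
= 01111011001100101111  (discard carry-out 1)
Result 01111011001100101111: MSB = 0 → value 504623.
Both addends (after negating the subtrahend) are negative but the stored result is non-negative: signed overflow. The true value -456220 − 87733 = -543953 lies outside [-524288, 524287].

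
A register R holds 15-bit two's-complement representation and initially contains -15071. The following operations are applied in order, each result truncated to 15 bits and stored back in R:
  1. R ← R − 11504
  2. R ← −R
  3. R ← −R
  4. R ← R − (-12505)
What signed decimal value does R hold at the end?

-14070

Start: R = -15071 = 100010100100001.
R = -15071 − 11504 = -26575; wraps to 6193 = 001100000110001
R = −(6193) = -6193 = 110011111001111
R = −(-6193) = 6193 = 001100000110001
R = 6193 − (-12505) = 18698; wraps to -14070 = 100100100001010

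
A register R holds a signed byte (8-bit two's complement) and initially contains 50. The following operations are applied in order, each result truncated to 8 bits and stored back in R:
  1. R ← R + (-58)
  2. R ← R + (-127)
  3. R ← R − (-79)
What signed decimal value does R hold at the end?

-56

Start: R = 50 = 00110010.
R = 50 + (-58) = -8 = 11111000
R = -8 + (-127) = -135; wraps to 121 = 01111001
R = 121 − (-79) = 200; wraps to -56 = 11001000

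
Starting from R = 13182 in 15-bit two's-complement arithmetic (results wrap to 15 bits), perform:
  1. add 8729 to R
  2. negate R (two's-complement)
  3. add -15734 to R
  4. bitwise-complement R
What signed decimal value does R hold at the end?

Start: R = 13182 = 011001101111110.
R = 13182 + 8729 = 21911; wraps to -10857 = 101010110010111
R = −(-10857) = 10857 = 010101001101001
R = 10857 + (-15734) = -4877 = 110110011110011
R = NOT 110110011110011 = 001001100001100 = 4876

4876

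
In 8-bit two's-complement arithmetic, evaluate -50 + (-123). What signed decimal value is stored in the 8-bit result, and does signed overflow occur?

83; overflow

-50 → 11001110
-123 → 10000101
  11001110
+ 10000101
= 01010011  (discard carry-out 1)
Result 01010011: MSB = 0 → value 83.
Both addends are negative but the stored result is non-negative: signed overflow. The true value -50 + (-123) = -173 lies outside [-128, 127].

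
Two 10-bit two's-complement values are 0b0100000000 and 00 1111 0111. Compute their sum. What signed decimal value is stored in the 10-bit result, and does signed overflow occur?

503; no overflow

0b0100000000 → 0100000000 = 256 (signed)
00 1111 0111 → 0011110111 = 247 (signed)
  0100000000
+ 0011110111
= 0111110111
Result 0111110111: MSB = 0 → value 503.
Both addends are non-negative and so is the stored result: no signed overflow.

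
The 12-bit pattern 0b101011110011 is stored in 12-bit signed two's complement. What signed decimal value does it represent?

MSB is 1, so the value is negative.
Unsigned reading: 2803. Subtract 2^12 = 4096: 2803 − 4096 = -1293.

-1293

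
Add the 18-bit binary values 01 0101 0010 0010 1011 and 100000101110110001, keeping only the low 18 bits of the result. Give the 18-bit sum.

110101110111011100

  010101001000101011
+ 100000101110110001
= 110101110111011100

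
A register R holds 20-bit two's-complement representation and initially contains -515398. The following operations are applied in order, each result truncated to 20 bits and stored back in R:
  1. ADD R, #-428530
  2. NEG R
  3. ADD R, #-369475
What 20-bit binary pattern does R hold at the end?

10001100001111110101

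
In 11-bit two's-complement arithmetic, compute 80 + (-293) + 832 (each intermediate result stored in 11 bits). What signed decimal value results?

80 + (-293) = -213 (11100101011)
-213 + 832 = 619 (01001101011)

619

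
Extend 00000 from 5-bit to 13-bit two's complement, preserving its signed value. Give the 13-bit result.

0000000000000

MSB of 00000 is 0; replicate it into the new high bits.
00000000|00000 → 0000000000000 (still 0).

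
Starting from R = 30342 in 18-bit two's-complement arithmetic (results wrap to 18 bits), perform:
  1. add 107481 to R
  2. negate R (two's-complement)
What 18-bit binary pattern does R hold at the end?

011110010110100001

Start: R = 30342 = 000111011010000110.
R = 30342 + 107481 = 137823; wraps to -124321 = 100001101001011111
R = −(-124321) = 124321 = 011110010110100001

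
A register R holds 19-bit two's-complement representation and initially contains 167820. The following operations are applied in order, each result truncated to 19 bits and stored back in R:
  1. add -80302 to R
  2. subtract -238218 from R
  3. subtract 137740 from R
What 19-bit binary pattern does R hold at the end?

Start: R = 167820 = 0101000111110001100.
R = 167820 + (-80302) = 87518 = 0010101010111011110
R = 87518 − (-238218) = 325736; wraps to -198552 = 1001111100001101000
R = -198552 − 137740 = -336292; wraps to 187996 = 0101101111001011100

0101101111001011100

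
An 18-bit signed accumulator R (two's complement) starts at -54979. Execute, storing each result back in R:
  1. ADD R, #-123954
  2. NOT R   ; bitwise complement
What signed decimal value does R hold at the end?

Start: R = -54979 = 110010100100111101.
R = -54979 + (-123954) = -178933; wraps to 83211 = 010100010100001011
R = NOT 010100010100001011 = 101011101011110100 = -83212

-83212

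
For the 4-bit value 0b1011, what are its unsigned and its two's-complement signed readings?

unsigned = 11, signed = -5

Unsigned: 1011 = 11.
Signed: MSB=1 → 11 − 16 = -5.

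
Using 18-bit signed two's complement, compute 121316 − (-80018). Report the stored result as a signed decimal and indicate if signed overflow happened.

-60810; overflow

121316 → 011101100111100100
-80018 → 101100011101101110
Subtract via negate-and-add: invert 101100011101101110 + 1 = 010011100010010010 (i.e. 80018).
  011101100111100100
+ 010011100010010010
= 110001001001110110
Result 110001001001110110: MSB = 1 → 201334 − 262144 = -60810.
Both addends (after negating the subtrahend) are non-negative but the stored result is negative: signed overflow. The true value 121316 − (-80018) = 201334 lies outside [-131072, 131071].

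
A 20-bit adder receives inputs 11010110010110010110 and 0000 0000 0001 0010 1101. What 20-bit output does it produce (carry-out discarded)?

11010110011011000011

  11010110010110010110
+ 00000000000100101101
= 11010110011011000011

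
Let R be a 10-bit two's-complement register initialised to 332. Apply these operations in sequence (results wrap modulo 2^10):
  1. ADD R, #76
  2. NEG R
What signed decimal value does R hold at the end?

-408

Start: R = 332 = 0101001100.
R = 332 + 76 = 408 = 0110011000
R = −(408) = -408 = 1001101000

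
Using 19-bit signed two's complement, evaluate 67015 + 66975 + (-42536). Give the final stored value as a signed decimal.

67015 + 66975 = 133990 (0100000101101100110)
133990 + (-42536) = 91454 (0010110010100111110)

91454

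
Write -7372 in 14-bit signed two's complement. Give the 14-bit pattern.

10001100110100

|-7372| = 7372 = 01110011001100 in 14 bits.
Invert the bits: 10001100110011. Add 1: 10001100110100.
Check: 10001100110100 reads as 9012 − 16384 = -7372.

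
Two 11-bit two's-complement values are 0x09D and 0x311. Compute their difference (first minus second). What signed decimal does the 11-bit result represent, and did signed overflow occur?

-628; no overflow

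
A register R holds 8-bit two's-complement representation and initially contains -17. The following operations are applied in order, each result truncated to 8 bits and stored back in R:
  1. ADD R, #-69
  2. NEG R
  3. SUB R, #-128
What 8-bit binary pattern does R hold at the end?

11010110

Start: R = -17 = 11101111.
R = -17 + (-69) = -86 = 10101010
R = −(-86) = 86 = 01010110
R = 86 − (-128) = 214; wraps to -42 = 11010110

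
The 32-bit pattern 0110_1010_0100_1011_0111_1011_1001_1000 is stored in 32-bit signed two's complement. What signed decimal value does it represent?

1783331736

MSB is 0, so the value is non-negative: 01101010010010110111101110011000 = 1783331736.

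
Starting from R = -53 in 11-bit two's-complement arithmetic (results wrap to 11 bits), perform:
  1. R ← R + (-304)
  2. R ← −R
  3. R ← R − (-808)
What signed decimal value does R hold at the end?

-883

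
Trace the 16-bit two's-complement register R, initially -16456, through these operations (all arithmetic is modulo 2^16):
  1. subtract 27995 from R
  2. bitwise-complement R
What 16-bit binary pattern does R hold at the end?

1010110110100010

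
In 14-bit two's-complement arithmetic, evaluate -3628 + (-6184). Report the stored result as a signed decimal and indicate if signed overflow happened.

-3628 → 11000111010100
-6184 → 10011111011000
  11000111010100
+ 10011111011000
= 01100110101100  (discard carry-out 1)
Result 01100110101100: MSB = 0 → value 6572.
Both addends are negative but the stored result is non-negative: signed overflow. The true value -3628 + (-6184) = -9812 lies outside [-8192, 8191].

6572; overflow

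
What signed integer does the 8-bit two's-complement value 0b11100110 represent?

-26

MSB is 1, so the value is negative.
Unsigned reading: 230. Subtract 2^8 = 256: 230 − 256 = -26.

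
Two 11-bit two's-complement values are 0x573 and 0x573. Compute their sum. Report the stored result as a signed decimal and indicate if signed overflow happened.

742; overflow

0x573 = 10101110011 = -653 (signed)
0x573 = 10101110011 = -653 (signed)
  10101110011
+ 10101110011
= 01011100110  (discard carry-out 1)
Result 01011100110: MSB = 0 → value 742.
Both addends are negative but the stored result is non-negative: signed overflow. The true value -653 + (-653) = -1306 lies outside [-1024, 1023].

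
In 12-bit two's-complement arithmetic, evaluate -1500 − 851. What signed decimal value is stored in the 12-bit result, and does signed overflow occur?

1745; overflow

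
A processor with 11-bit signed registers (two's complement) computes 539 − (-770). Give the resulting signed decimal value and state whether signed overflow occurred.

-739; overflow

539 → 01000011011
-770 → 10011111110
Subtract via negate-and-add: invert 10011111110 + 1 = 01100000010 (i.e. 770).
  01000011011
+ 01100000010
= 10100011101
Result 10100011101: MSB = 1 → 1309 − 2048 = -739.
Both addends (after negating the subtrahend) are non-negative but the stored result is negative: signed overflow. The true value 539 − (-770) = 1309 lies outside [-1024, 1023].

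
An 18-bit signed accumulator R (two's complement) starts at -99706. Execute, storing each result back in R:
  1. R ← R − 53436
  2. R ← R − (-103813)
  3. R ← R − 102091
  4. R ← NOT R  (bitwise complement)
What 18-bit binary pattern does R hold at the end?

100100111101111011

Start: R = -99706 = 100111101010000110.
R = -99706 − 53436 = -153142; wraps to 109002 = 011010100111001010
R = 109002 − (-103813) = 212815; wraps to -49329 = 110011111101001111
R = -49329 − 102091 = -151420; wraps to 110724 = 011011000010000100
R = NOT 011011000010000100 = 100100111101111011 = -110725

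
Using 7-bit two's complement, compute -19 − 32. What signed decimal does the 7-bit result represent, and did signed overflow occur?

-51; no overflow

-19 → 1101101
32 → 0100000
Subtract via negate-and-add: invert 0100000 + 1 = 1100000 (i.e. -32).
  1101101
+ 1100000
= 1001101  (discard carry-out 1)
Result 1001101: MSB = 1 → 77 − 128 = -51.
Both addends (after negating the subtrahend) are negative and so is the stored result: no signed overflow.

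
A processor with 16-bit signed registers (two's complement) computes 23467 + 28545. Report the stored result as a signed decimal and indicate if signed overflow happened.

23467 → 0101101110101011
28545 → 0110111110000001
  0101101110101011
+ 0110111110000001
= 1100101100101100
Result 1100101100101100: MSB = 1 → 52012 − 65536 = -13524.
Both addends are non-negative but the stored result is negative: signed overflow. The true value 23467 + 28545 = 52012 lies outside [-32768, 32767].

-13524; overflow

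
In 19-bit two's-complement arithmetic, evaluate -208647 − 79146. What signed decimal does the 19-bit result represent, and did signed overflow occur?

236495; overflow

-208647 → 1001101000011111001
79146 → 0010011010100101010
Subtract via negate-and-add: invert 0010011010100101010 + 1 = 1101100101011010110 (i.e. -79146).
  1001101000011111001
+ 1101100101011010110
= 0111001101111001111  (discard carry-out 1)
Result 0111001101111001111: MSB = 0 → value 236495.
Both addends (after negating the subtrahend) are negative but the stored result is non-negative: signed overflow. The true value -208647 − 79146 = -287793 lies outside [-262144, 262143].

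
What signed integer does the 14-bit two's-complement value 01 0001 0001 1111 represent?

4383

MSB is 0, so the value is non-negative: 01000100011111 = 4383.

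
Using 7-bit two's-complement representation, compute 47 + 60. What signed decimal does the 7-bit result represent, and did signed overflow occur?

47 → 0101111
60 → 0111100
  0101111
+ 0111100
= 1101011
Result 1101011: MSB = 1 → 107 − 128 = -21.
Both addends are non-negative but the stored result is negative: signed overflow. The true value 47 + 60 = 107 lies outside [-64, 63].

-21; overflow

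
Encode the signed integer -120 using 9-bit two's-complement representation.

110001000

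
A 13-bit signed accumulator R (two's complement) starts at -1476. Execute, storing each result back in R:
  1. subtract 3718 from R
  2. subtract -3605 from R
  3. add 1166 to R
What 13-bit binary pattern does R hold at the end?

1111001011001

Start: R = -1476 = 1101000111100.
R = -1476 − 3718 = -5194; wraps to 2998 = 0101110110110
R = 2998 − (-3605) = 6603; wraps to -1589 = 1100111001011
R = -1589 + 1166 = -423 = 1111001011001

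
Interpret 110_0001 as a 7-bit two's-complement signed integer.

MSB is 1, so the value is negative.
Unsigned reading: 97. Subtract 2^7 = 128: 97 − 128 = -31.

-31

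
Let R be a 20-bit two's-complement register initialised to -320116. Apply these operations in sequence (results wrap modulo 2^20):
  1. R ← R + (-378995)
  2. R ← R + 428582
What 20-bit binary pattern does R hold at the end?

10111101111100111111

Start: R = -320116 = 10110001110110001100.
R = -320116 + (-378995) = -699111; wraps to 349465 = 01010101010100011001
R = 349465 + 428582 = 778047; wraps to -270529 = 10111101111100111111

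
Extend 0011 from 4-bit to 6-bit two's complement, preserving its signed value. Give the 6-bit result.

MSB of 0011 is 0; replicate it into the new high bits.
00|0011 → 000011 (still 3).

000011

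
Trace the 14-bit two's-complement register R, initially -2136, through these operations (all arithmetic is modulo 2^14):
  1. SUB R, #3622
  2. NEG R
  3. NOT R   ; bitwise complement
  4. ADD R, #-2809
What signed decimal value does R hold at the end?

Start: R = -2136 = 11011110101000.
R = -2136 − 3622 = -5758 = 10100110000010
R = −(-5758) = 5758 = 01011001111110
R = NOT 01011001111110 = 10100110000001 = -5759
R = -5759 + (-2809) = -8568; wraps to 7816 = 01111010001000

7816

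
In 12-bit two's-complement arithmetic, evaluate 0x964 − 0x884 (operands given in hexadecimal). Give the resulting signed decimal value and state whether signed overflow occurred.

224; no overflow

0x964 = 100101100100 = -1692 (signed)
0x884 = 100010000100 = -1916 (signed)
Subtract via negate-and-add: invert 100010000100 + 1 = 011101111100 (i.e. 1916).
  100101100100
+ 011101111100
= 000011100000  (discard carry-out 1)
Result 000011100000: MSB = 0 → value 224.
Addends (after negating the subtrahend) have opposite signs, so signed overflow cannot occur.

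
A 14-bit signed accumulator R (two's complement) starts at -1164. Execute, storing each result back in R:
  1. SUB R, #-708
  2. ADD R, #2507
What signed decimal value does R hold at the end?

2051

Start: R = -1164 = 11101101110100.
R = -1164 − (-708) = -456 = 11111000111000
R = -456 + 2507 = 2051 = 00100000000011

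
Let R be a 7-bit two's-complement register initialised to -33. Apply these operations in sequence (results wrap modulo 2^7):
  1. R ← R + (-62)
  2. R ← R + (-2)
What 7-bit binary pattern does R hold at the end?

0011111

Start: R = -33 = 1011111.
R = -33 + (-62) = -95; wraps to 33 = 0100001
R = 33 + (-2) = 31 = 0011111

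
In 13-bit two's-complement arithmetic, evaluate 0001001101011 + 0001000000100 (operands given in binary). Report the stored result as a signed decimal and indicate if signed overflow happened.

0001001101011 = 619 (signed)
0001000000100 = 516 (signed)
  0001001101011
+ 0001000000100
= 0010001101111
Result 0010001101111: MSB = 0 → value 1135.
Both addends are non-negative and so is the stored result: no signed overflow.

1135; no overflow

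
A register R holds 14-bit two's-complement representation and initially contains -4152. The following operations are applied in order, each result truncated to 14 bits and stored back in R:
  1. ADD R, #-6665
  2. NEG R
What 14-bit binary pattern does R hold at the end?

Start: R = -4152 = 10111111001000.
R = -4152 + (-6665) = -10817; wraps to 5567 = 01010110111111
R = −(5567) = -5567 = 10101001000001

10101001000001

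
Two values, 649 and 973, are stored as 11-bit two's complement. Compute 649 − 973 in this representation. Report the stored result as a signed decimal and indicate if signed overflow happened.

-324; no overflow

649 → 01010001001
973 → 01111001101
Subtract via negate-and-add: invert 01111001101 + 1 = 10000110011 (i.e. -973).
  01010001001
+ 10000110011
= 11010111100
Result 11010111100: MSB = 1 → 1724 − 2048 = -324.
Addends (after negating the subtrahend) have opposite signs, so signed overflow cannot occur.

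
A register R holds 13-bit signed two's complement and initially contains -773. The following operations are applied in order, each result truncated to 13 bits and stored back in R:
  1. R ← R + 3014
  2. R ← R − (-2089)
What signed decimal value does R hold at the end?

-3862

Start: R = -773 = 1110011111011.
R = -773 + 3014 = 2241 = 0100011000001
R = 2241 − (-2089) = 4330; wraps to -3862 = 1000011101010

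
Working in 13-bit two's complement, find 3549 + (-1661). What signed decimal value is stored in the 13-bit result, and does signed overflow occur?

1888; no overflow

3549 → 0110111011101
-1661 → 1100110000011
  0110111011101
+ 1100110000011
= 0011101100000  (discard carry-out 1)
Result 0011101100000: MSB = 0 → value 1888.
Addends have opposite signs, so signed overflow cannot occur.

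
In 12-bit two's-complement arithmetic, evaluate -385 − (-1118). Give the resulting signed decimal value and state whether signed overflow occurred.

733; no overflow

-385 → 111001111111
-1118 → 101110100010
Subtract via negate-and-add: invert 101110100010 + 1 = 010001011110 (i.e. 1118).
  111001111111
+ 010001011110
= 001011011101  (discard carry-out 1)
Result 001011011101: MSB = 0 → value 733.
Addends (after negating the subtrahend) have opposite signs, so signed overflow cannot occur.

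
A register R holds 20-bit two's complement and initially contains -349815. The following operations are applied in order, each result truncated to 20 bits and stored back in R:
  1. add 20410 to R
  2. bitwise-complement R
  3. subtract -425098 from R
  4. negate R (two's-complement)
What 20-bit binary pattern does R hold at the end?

01000111110010111010

Start: R = -349815 = 10101010100110001001.
R = -349815 + 20410 = -329405 = 10101111100101000011
R = NOT 10101111100101000011 = 01010000011010111100 = 329404
R = 329404 − (-425098) = 754502; wraps to -294074 = 10111000001101000110
R = −(-294074) = 294074 = 01000111110010111010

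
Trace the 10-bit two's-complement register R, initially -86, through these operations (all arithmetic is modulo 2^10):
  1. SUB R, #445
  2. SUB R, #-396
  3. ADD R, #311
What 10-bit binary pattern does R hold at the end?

Start: R = -86 = 1110101010.
R = -86 − 445 = -531; wraps to 493 = 0111101101
R = 493 − (-396) = 889; wraps to -135 = 1101111001
R = -135 + 311 = 176 = 0010110000

0010110000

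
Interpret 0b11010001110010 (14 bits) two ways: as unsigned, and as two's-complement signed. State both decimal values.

unsigned = 13426, signed = -2958

Unsigned: 11010001110010 = 13426.
Signed: MSB=1 → 13426 − 16384 = -2958.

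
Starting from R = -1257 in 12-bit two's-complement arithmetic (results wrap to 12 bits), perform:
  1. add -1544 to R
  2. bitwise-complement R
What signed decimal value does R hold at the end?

Start: R = -1257 = 101100010111.
R = -1257 + (-1544) = -2801; wraps to 1295 = 010100001111
R = NOT 010100001111 = 101011110000 = -1296

-1296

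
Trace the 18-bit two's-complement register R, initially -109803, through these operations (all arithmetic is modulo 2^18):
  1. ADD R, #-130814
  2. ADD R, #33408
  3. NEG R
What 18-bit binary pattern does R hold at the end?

Start: R = -109803 = 100101001100010101.
R = -109803 + (-130814) = -240617; wraps to 21527 = 000101010000010111
R = 21527 + 33408 = 54935 = 001101011010010111
R = −(54935) = -54935 = 110010100101101001

110010100101101001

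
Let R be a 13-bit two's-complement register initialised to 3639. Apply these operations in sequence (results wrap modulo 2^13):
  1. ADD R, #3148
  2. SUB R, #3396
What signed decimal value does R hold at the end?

Start: R = 3639 = 0111000110111.
R = 3639 + 3148 = 6787; wraps to -1405 = 1101010000011
R = -1405 − 3396 = -4801; wraps to 3391 = 0110100111111

3391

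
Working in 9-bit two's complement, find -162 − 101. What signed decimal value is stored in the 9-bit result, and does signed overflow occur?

249; overflow

-162 → 101011110
101 → 001100101
Subtract via negate-and-add: invert 001100101 + 1 = 110011011 (i.e. -101).
  101011110
+ 110011011
= 011111001  (discard carry-out 1)
Result 011111001: MSB = 0 → value 249.
Both addends (after negating the subtrahend) are negative but the stored result is non-negative: signed overflow. The true value -162 − 101 = -263 lies outside [-256, 255].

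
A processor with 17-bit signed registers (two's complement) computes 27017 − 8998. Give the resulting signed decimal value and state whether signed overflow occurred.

18019; no overflow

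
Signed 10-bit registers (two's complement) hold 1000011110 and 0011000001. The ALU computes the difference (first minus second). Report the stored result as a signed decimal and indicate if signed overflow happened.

349; overflow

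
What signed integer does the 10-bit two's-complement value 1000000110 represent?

-506

MSB is 1, so the value is negative.
Invert: 0111111001. Add 1: 0111111010 = 506. So the value is −506.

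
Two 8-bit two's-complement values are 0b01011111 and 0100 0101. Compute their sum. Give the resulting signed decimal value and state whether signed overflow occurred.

-92; overflow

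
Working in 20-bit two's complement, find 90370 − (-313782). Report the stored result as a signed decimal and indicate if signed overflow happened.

404152; no overflow

90370 → 00010110000100000010
-313782 → 10110011011001001010
Subtract via negate-and-add: invert 10110011011001001010 + 1 = 01001100100110110110 (i.e. 313782).
  00010110000100000010
+ 01001100100110110110
= 01100010101010111000
Result 01100010101010111000: MSB = 0 → value 404152.
Both addends (after negating the subtrahend) are non-negative and so is the stored result: no signed overflow.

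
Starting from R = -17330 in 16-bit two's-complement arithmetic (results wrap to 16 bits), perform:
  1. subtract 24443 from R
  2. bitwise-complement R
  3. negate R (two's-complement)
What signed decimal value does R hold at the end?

23764

Start: R = -17330 = 1011110001001110.
R = -17330 − 24443 = -41773; wraps to 23763 = 0101110011010011
R = NOT 0101110011010011 = 1010001100101100 = -23764
R = −(-23764) = 23764 = 0101110011010100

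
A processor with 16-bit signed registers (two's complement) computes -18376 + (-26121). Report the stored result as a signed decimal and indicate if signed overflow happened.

21039; overflow

-18376 → 1011100000111000
-26121 → 1001100111110111
  1011100000111000
+ 1001100111110111
= 0101001000101111  (discard carry-out 1)
Result 0101001000101111: MSB = 0 → value 21039.
Both addends are negative but the stored result is non-negative: signed overflow. The true value -18376 + (-26121) = -44497 lies outside [-32768, 32767].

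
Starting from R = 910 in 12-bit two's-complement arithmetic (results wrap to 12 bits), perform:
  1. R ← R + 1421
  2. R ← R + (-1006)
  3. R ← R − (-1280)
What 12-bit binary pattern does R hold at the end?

101000101101

Start: R = 910 = 001110001110.
R = 910 + 1421 = 2331; wraps to -1765 = 100100011011
R = -1765 + (-1006) = -2771; wraps to 1325 = 010100101101
R = 1325 − (-1280) = 2605; wraps to -1491 = 101000101101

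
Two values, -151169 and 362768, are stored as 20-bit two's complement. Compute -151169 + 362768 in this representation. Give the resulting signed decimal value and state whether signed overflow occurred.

211599; no overflow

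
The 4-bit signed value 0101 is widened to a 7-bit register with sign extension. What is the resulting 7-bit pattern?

MSB of 0101 is 0; replicate it into the new high bits.
000|0101 → 0000101 (still 5).

0000101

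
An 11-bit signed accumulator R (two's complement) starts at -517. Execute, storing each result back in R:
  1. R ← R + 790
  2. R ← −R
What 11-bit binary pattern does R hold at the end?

Start: R = -517 = 10111111011.
R = -517 + 790 = 273 = 00100010001
R = −(273) = -273 = 11011101111

11011101111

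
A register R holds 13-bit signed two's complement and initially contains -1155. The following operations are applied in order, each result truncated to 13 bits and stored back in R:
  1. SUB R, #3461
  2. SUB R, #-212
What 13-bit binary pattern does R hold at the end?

0111011001100

Start: R = -1155 = 1101101111101.
R = -1155 − 3461 = -4616; wraps to 3576 = 0110111111000
R = 3576 − (-212) = 3788 = 0111011001100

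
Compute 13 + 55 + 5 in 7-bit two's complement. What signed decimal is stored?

-55

13 + 55 = 68 → wraps to -60 (1000100)
-60 + 5 = -55 (1001001)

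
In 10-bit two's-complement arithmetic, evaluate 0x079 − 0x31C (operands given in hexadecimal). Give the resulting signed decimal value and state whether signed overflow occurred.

349; no overflow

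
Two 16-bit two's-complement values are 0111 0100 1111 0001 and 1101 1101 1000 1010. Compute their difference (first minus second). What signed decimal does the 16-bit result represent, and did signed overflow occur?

-26777; overflow

0111 0100 1111 0001 → 0111010011110001 = 29937 (signed)
1101 1101 1000 1010 → 1101110110001010 = -8822 (signed)
Subtract via negate-and-add: invert 1101110110001010 + 1 = 0010001001110110 (i.e. 8822).
  0111010011110001
+ 0010001001110110
= 1001011101100111
Result 1001011101100111: MSB = 1 → 38759 − 65536 = -26777.
Both addends (after negating the subtrahend) are non-negative but the stored result is negative: signed overflow. The true value 29937 − (-8822) = 38759 lies outside [-32768, 32767].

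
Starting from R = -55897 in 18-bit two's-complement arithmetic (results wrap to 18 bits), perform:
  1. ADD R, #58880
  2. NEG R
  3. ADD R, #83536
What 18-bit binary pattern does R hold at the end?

010011101010101001

Start: R = -55897 = 110010010110100111.
R = -55897 + 58880 = 2983 = 000000101110100111
R = −(2983) = -2983 = 111111010001011001
R = -2983 + 83536 = 80553 = 010011101010101001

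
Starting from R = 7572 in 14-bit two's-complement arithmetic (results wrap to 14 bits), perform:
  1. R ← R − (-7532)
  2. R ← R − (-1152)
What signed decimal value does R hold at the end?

Start: R = 7572 = 01110110010100.
R = 7572 − (-7532) = 15104; wraps to -1280 = 11101100000000
R = -1280 − (-1152) = -128 = 11111110000000

-128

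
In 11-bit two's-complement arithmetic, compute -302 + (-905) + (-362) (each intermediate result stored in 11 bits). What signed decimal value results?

-302 + (-905) = -1207 → wraps to 841 (01101001001)
841 + (-362) = 479 (00111011111)

479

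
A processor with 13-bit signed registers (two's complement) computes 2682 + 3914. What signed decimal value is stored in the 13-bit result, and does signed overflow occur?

-1596; overflow

2682 → 0101001111010
3914 → 0111101001010
  0101001111010
+ 0111101001010
= 1100111000100
Result 1100111000100: MSB = 1 → 6596 − 8192 = -1596.
Both addends are non-negative but the stored result is negative: signed overflow. The true value 2682 + 3914 = 6596 lies outside [-4096, 4095].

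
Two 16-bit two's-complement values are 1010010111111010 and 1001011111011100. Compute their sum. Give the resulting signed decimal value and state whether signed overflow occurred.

15830; overflow

1010010111111010 = -23046 (signed)
1001011111011100 = -26660 (signed)
  1010010111111010
+ 1001011111011100
= 0011110111010110  (discard carry-out 1)
Result 0011110111010110: MSB = 0 → value 15830.
Both addends are negative but the stored result is non-negative: signed overflow. The true value -23046 + (-26660) = -49706 lies outside [-32768, 32767].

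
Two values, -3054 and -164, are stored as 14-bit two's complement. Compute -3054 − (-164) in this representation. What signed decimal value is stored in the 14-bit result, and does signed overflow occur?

-3054 → 11010000010010
-164 → 11111101011100
Subtract via negate-and-add: invert 11111101011100 + 1 = 00000010100100 (i.e. 164).
  11010000010010
+ 00000010100100
= 11010010110110
Result 11010010110110: MSB = 1 → 13494 − 16384 = -2890.
Addends (after negating the subtrahend) have opposite signs, so signed overflow cannot occur.

-2890; no overflow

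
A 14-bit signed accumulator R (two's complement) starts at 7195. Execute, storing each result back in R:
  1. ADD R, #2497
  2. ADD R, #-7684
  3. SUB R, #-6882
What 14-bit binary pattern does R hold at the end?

Start: R = 7195 = 01110000011011.
R = 7195 + 2497 = 9692; wraps to -6692 = 10010111011100
R = -6692 + (-7684) = -14376; wraps to 2008 = 00011111011000
R = 2008 − (-6882) = 8890; wraps to -7494 = 10001010111010

10001010111010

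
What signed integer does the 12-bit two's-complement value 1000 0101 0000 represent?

MSB is 1, so the value is negative.
Unsigned reading: 2128. Subtract 2^12 = 4096: 2128 − 4096 = -1968.

-1968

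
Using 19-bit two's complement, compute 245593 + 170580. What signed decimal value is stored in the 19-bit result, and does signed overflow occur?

-108115; overflow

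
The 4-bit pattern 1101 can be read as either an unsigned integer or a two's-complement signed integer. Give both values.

unsigned = 13, signed = -3

Unsigned: 1101 = 13.
Signed: MSB=1 → 13 − 16 = -3.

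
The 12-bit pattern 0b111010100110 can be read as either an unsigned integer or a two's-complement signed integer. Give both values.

unsigned = 3750, signed = -346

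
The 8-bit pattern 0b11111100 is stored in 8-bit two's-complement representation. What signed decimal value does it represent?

-4

MSB is 1, so the value is negative.
Unsigned reading: 252. Subtract 2^8 = 256: 252 − 256 = -4.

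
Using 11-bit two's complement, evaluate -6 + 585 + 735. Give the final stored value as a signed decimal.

-6 + 585 = 579 (01001000011)
579 + 735 = 1314 → wraps to -734 (10100100010)

-734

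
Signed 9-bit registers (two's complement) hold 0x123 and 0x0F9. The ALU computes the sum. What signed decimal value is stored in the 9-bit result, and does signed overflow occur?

0x123 = 100100011 = -221 (signed)
0x0F9 = 011111001 = 249 (signed)
  100100011
+ 011111001
= 000011100  (discard carry-out 1)
Result 000011100: MSB = 0 → value 28.
Addends have opposite signs, so signed overflow cannot occur.

28; no overflow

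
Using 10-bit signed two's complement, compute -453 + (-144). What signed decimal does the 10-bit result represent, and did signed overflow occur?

427; overflow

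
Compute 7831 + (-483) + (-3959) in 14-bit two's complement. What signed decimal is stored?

7831 + (-483) = 7348 (01110010110100)
7348 + (-3959) = 3389 (00110100111101)

3389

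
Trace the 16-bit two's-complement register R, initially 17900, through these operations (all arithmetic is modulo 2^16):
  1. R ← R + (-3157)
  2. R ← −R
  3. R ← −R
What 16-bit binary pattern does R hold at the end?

0011100110010111

Start: R = 17900 = 0100010111101100.
R = 17900 + (-3157) = 14743 = 0011100110010111
R = −(14743) = -14743 = 1100011001101001
R = −(-14743) = 14743 = 0011100110010111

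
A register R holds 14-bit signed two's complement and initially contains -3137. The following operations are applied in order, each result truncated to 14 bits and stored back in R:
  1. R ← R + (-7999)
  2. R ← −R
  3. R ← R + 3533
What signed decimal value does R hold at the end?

-1715

Start: R = -3137 = 11001110111111.
R = -3137 + (-7999) = -11136; wraps to 5248 = 01010010000000
R = −(5248) = -5248 = 10101110000000
R = -5248 + 3533 = -1715 = 11100101001101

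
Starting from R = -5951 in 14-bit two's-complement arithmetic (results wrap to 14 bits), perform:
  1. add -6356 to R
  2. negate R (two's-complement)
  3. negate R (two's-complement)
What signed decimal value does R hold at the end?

Start: R = -5951 = 10100011000001.
R = -5951 + (-6356) = -12307; wraps to 4077 = 00111111101101
R = −(4077) = -4077 = 11000000010011
R = −(-4077) = 4077 = 00111111101101

4077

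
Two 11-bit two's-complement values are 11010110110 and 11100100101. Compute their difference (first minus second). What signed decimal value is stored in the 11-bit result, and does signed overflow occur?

-111; no overflow

11010110110 = -330 (signed)
11100100101 = -219 (signed)
Subtract via negate-and-add: invert 11100100101 + 1 = 00011011011 (i.e. 219).
  11010110110
+ 00011011011
= 11110010001
Result 11110010001: MSB = 1 → 1937 − 2048 = -111.
Addends (after negating the subtrahend) have opposite signs, so signed overflow cannot occur.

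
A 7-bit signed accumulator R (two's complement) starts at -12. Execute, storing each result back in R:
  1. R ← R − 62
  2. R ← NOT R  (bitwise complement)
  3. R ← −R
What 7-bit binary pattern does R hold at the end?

0110111

Start: R = -12 = 1110100.
R = -12 − 62 = -74; wraps to 54 = 0110110
R = NOT 0110110 = 1001001 = -55
R = −(-55) = 55 = 0110111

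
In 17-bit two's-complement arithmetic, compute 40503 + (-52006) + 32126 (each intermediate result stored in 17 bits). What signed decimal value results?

20623

40503 + (-52006) = -11503 (11101001100010001)
-11503 + 32126 = 20623 (00101000010001111)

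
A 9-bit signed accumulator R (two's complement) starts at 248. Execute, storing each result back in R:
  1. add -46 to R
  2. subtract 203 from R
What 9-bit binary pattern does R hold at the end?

111111111

Start: R = 248 = 011111000.
R = 248 + (-46) = 202 = 011001010
R = 202 − 203 = -1 = 111111111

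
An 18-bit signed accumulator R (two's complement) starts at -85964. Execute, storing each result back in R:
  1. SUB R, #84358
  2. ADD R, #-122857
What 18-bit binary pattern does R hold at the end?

Start: R = -85964 = 101011000000110100.
R = -85964 − 84358 = -170322; wraps to 91822 = 010110011010101110
R = 91822 + (-122857) = -31035 = 111000011011000101

111000011011000101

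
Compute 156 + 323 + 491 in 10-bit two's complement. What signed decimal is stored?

-54

156 + 323 = 479 (0111011111)
479 + 491 = 970 → wraps to -54 (1111001010)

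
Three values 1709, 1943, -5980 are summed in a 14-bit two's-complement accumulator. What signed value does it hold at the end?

-2328

1709 + 1943 = 3652 (00111001000100)
3652 + (-5980) = -2328 (11011011101000)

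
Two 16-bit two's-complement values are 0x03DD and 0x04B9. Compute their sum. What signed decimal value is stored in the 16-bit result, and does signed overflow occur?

2198; no overflow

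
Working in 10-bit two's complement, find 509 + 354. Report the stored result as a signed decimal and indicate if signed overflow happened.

509 → 0111111101
354 → 0101100010
  0111111101
+ 0101100010
= 1101011111
Result 1101011111: MSB = 1 → 863 − 1024 = -161.
Both addends are non-negative but the stored result is negative: signed overflow. The true value 509 + 354 = 863 lies outside [-512, 511].

-161; overflow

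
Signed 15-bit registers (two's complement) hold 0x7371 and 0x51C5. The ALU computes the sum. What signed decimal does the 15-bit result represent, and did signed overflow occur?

-15050; no overflow

0x7371 = 111001101110001 = -3215 (signed)
0x51C5 = 101000111000101 = -11835 (signed)
  111001101110001
+ 101000111000101
= 100010100110110  (discard carry-out 1)
Result 100010100110110: MSB = 1 → 17718 − 32768 = -15050.
Both addends are negative and so is the stored result: no signed overflow.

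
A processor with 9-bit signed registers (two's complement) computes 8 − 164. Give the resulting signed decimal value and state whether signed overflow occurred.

8 → 000001000
164 → 010100100
Subtract via negate-and-add: invert 010100100 + 1 = 101011100 (i.e. -164).
  000001000
+ 101011100
= 101100100
Result 101100100: MSB = 1 → 356 − 512 = -156.
Addends (after negating the subtrahend) have opposite signs, so signed overflow cannot occur.

-156; no overflow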